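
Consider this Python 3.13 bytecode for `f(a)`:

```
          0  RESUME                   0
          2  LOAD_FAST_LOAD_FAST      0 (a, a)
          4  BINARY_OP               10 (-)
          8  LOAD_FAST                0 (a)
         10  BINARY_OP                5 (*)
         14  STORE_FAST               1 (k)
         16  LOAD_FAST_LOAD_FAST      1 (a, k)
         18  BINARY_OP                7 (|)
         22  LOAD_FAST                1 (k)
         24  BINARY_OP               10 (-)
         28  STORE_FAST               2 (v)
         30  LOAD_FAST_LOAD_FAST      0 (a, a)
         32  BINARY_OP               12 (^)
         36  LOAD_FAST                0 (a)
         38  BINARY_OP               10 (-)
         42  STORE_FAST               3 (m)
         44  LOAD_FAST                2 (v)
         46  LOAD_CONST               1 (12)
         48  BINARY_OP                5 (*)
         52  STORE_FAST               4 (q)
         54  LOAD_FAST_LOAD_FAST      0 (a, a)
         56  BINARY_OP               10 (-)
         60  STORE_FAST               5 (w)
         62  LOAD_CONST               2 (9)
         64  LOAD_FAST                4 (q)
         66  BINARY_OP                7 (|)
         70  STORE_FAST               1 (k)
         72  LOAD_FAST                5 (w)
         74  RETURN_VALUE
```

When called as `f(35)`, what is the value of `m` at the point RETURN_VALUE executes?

-35

LOAD_FAST_LOAD_FAST a,a → push 35,35. Stack: [35, 35]
BINARY_OP - → 35 - 35 = 0. Stack: [0]
LOAD_FAST a → push 35. Stack: [0, 35]
BINARY_OP * → 0 * 35 = 0. Stack: [0]
STORE_FAST k → k=0. Stack: []
LOAD_FAST_LOAD_FAST a,k → push 35,0. Stack: [35, 0]
BINARY_OP | → 35 | 0 = 35. Stack: [35]
LOAD_FAST k → push 0. Stack: [35, 0]
BINARY_OP - → 35 - 0 = 35. Stack: [35]
STORE_FAST v → v=35. Stack: []
LOAD_FAST_LOAD_FAST a,a → push 35,35. Stack: [35, 35]
BINARY_OP ^ → 35 ^ 35 = 0. Stack: [0]
LOAD_FAST a → push 35. Stack: [0, 35]
BINARY_OP - → 0 - 35 = -35. Stack: [-35]
STORE_FAST m → m=-35. Stack: []
LOAD_FAST v → push 35. Stack: [35]
LOAD_CONST → push 12. Stack: [35, 12]
BINARY_OP * → 35 * 12 = 420. Stack: [420]
STORE_FAST q → q=420. Stack: []
LOAD_FAST_LOAD_FAST a,a → push 35,35. Stack: [35, 35]
BINARY_OP - → 35 - 35 = 0. Stack: [0]
STORE_FAST w → w=0. Stack: []
LOAD_CONST → push 9. Stack: [9]
LOAD_FAST q → push 420. Stack: [9, 420]
BINARY_OP | → 9 | 420 = 429. Stack: [429]
STORE_FAST k → k=429. Stack: []
LOAD_FAST w → push 0. Stack: [0]
RETURN_VALUE → return 0.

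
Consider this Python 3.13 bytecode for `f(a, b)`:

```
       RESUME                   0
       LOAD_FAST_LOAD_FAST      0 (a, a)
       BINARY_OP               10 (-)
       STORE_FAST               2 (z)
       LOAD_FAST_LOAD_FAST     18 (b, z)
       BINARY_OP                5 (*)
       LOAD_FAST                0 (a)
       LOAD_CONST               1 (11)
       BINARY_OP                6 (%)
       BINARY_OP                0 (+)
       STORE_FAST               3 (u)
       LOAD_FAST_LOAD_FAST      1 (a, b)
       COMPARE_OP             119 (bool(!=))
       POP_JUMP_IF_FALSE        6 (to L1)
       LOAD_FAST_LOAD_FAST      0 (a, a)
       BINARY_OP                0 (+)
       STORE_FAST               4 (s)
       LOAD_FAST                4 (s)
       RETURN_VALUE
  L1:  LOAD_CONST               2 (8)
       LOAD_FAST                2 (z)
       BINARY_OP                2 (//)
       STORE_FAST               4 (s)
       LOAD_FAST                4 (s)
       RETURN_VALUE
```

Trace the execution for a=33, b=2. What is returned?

LOAD_FAST_LOAD_FAST a,a → push 33,33. Stack: [33, 33]
BINARY_OP - → 33 - 33 = 0. Stack: [0]
STORE_FAST z → z=0. Stack: []
LOAD_FAST_LOAD_FAST b,z → push 2,0. Stack: [2, 0]
BINARY_OP * → 2 * 0 = 0. Stack: [0]
LOAD_FAST a → push 33. Stack: [0, 33]
LOAD_CONST → push 11. Stack: [0, 33, 11]
BINARY_OP % → 33 % 11 = 0. Stack: [0, 0]
BINARY_OP + → 0 + 0 = 0. Stack: [0]
STORE_FAST u → u=0. Stack: []
LOAD_FAST_LOAD_FAST a,b → push 33,2. Stack: [33, 2]
COMPARE_OP bool(!=) → 33 vs 2 = True. Stack: [True]
POP_JUMP_IF_FALSE → pop True; no jump. Stack: []
LOAD_FAST_LOAD_FAST a,a → push 33,33. Stack: [33, 33]
BINARY_OP + → 33 + 33 = 66. Stack: [66]
STORE_FAST s → s=66. Stack: []
LOAD_FAST s → push 66. Stack: [66]
RETURN_VALUE → return 66.

66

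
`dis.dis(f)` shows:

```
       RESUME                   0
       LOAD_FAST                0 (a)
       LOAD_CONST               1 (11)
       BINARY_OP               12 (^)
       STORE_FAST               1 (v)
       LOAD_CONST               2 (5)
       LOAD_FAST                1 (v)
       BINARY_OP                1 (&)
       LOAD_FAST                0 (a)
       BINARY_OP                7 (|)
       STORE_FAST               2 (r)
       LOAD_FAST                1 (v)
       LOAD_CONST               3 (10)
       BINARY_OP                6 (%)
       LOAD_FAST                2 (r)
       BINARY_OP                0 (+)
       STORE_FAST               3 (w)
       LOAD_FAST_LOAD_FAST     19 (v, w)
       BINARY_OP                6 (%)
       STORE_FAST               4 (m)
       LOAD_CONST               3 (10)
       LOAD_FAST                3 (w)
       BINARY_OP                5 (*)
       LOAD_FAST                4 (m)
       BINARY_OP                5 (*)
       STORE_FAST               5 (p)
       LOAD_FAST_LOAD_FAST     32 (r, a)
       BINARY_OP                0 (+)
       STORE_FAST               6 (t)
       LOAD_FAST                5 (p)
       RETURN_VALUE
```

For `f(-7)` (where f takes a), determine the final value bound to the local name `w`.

LOAD_FAST a → push -7. Stack: [-7]
LOAD_CONST → push 11. Stack: [-7, 11]
BINARY_OP ^ → -7 ^ 11 = -14. Stack: [-14]
STORE_FAST v → v=-14. Stack: []
LOAD_CONST → push 5. Stack: [5]
LOAD_FAST v → push -14. Stack: [5, -14]
BINARY_OP & → 5 & -14 = 0. Stack: [0]
LOAD_FAST a → push -7. Stack: [0, -7]
BINARY_OP | → 0 | -7 = -7. Stack: [-7]
STORE_FAST r → r=-7. Stack: []
LOAD_FAST v → push -14. Stack: [-14]
LOAD_CONST → push 10. Stack: [-14, 10]
BINARY_OP % → -14 % 10 = 6. Stack: [6]
LOAD_FAST r → push -7. Stack: [6, -7]
BINARY_OP + → 6 + -7 = -1. Stack: [-1]
STORE_FAST w → w=-1. Stack: []
LOAD_FAST_LOAD_FAST v,w → push -14,-1. Stack: [-14, -1]
BINARY_OP % → -14 % -1 = 0. Stack: [0]
STORE_FAST m → m=0. Stack: []
LOAD_CONST → push 10. Stack: [10]
LOAD_FAST w → push -1. Stack: [10, -1]
BINARY_OP * → 10 * -1 = -10. Stack: [-10]
LOAD_FAST m → push 0. Stack: [-10, 0]
BINARY_OP * → -10 * 0 = 0. Stack: [0]
STORE_FAST p → p=0. Stack: []
LOAD_FAST_LOAD_FAST r,a → push -7,-7. Stack: [-7, -7]
BINARY_OP + → -7 + -7 = -14. Stack: [-14]
STORE_FAST t → t=-14. Stack: []
LOAD_FAST p → push 0. Stack: [0]
RETURN_VALUE → return 0.

-1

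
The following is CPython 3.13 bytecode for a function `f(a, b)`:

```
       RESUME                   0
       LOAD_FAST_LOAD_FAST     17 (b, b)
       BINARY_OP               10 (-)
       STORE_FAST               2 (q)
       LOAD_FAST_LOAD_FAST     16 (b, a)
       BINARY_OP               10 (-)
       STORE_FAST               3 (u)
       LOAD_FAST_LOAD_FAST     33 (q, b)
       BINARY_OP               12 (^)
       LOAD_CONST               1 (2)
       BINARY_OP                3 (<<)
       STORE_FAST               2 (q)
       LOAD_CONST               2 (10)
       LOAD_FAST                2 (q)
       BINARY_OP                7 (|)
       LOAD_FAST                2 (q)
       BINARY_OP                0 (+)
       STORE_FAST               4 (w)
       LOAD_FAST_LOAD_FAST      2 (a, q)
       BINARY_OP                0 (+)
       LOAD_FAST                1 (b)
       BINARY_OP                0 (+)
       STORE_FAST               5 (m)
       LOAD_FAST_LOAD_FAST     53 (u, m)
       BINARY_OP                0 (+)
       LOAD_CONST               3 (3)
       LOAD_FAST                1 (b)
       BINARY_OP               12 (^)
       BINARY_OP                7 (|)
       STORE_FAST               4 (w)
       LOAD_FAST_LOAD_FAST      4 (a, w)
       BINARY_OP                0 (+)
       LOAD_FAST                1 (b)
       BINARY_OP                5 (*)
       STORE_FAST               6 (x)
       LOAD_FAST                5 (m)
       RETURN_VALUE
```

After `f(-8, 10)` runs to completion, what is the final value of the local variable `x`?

LOAD_FAST_LOAD_FAST b,b → push 10,10. Stack: [10, 10]
BINARY_OP - → 10 - 10 = 0. Stack: [0]
STORE_FAST q → q=0. Stack: []
LOAD_FAST_LOAD_FAST b,a → push 10,-8. Stack: [10, -8]
BINARY_OP - → 10 - -8 = 18. Stack: [18]
STORE_FAST u → u=18. Stack: []
LOAD_FAST_LOAD_FAST q,b → push 0,10. Stack: [0, 10]
BINARY_OP ^ → 0 ^ 10 = 10. Stack: [10]
LOAD_CONST → push 2. Stack: [10, 2]
BINARY_OP << → 10 << 2 = 40. Stack: [40]
STORE_FAST q → q=40. Stack: []
LOAD_CONST → push 10. Stack: [10]
LOAD_FAST q → push 40. Stack: [10, 40]
BINARY_OP | → 10 | 40 = 42. Stack: [42]
LOAD_FAST q → push 40. Stack: [42, 40]
BINARY_OP + → 42 + 40 = 82. Stack: [82]
STORE_FAST w → w=82. Stack: []
LOAD_FAST_LOAD_FAST a,q → push -8,40. Stack: [-8, 40]
BINARY_OP + → -8 + 40 = 32. Stack: [32]
LOAD_FAST b → push 10. Stack: [32, 10]
BINARY_OP + → 32 + 10 = 42. Stack: [42]
STORE_FAST m → m=42. Stack: []
LOAD_FAST_LOAD_FAST u,m → push 18,42. Stack: [18, 42]
BINARY_OP + → 18 + 42 = 60. Stack: [60]
LOAD_CONST → push 3. Stack: [60, 3]
LOAD_FAST b → push 10. Stack: [60, 3, 10]
BINARY_OP ^ → 3 ^ 10 = 9. Stack: [60, 9]
BINARY_OP | → 60 | 9 = 61. Stack: [61]
STORE_FAST w → w=61. Stack: []
LOAD_FAST_LOAD_FAST a,w → push -8,61. Stack: [-8, 61]
BINARY_OP + → -8 + 61 = 53. Stack: [53]
LOAD_FAST b → push 10. Stack: [53, 10]
BINARY_OP * → 53 * 10 = 530. Stack: [530]
STORE_FAST x → x=530. Stack: []
LOAD_FAST m → push 42. Stack: [42]
RETURN_VALUE → return 42.

530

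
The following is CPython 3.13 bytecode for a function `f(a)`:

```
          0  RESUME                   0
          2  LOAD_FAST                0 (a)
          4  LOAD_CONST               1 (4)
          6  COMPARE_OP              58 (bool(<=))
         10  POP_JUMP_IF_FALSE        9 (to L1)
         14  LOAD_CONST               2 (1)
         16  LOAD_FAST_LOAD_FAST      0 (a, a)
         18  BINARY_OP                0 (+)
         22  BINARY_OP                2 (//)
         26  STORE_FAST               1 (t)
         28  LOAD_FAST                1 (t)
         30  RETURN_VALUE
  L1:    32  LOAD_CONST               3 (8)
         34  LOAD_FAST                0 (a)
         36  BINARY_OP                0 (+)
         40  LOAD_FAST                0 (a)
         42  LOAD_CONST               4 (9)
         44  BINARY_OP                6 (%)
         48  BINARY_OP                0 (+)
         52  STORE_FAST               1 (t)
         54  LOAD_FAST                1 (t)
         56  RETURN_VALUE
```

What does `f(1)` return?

0

LOAD_FAST a → push 1. Stack: [1]
LOAD_CONST → push 4. Stack: [1, 4]
COMPARE_OP bool(<=) → 1 vs 4 = True. Stack: [True]
POP_JUMP_IF_FALSE → pop True; no jump. Stack: []
LOAD_CONST → push 1. Stack: [1]
LOAD_FAST_LOAD_FAST a,a → push 1,1. Stack: [1, 1, 1]
BINARY_OP + → 1 + 1 = 2. Stack: [1, 2]
BINARY_OP // → 1 // 2 = 0. Stack: [0]
STORE_FAST t → t=0. Stack: []
LOAD_FAST t → push 0. Stack: [0]
RETURN_VALUE → return 0.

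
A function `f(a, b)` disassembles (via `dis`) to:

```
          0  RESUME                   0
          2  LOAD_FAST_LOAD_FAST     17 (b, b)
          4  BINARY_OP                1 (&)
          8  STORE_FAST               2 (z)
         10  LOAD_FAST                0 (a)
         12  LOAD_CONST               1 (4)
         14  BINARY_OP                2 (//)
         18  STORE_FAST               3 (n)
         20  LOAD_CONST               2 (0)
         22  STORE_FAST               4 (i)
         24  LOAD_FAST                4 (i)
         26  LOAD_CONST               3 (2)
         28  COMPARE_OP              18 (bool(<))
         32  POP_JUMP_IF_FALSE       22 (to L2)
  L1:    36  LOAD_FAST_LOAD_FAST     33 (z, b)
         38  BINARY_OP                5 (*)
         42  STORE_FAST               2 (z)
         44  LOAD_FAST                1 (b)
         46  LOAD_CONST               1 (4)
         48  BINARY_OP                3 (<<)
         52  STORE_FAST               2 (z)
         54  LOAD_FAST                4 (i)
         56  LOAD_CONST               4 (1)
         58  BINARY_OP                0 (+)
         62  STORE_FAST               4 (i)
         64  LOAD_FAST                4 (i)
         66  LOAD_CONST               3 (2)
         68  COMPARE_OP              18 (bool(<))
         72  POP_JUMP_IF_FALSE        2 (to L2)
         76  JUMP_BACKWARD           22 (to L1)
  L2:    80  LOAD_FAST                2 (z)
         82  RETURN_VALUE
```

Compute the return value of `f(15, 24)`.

LOAD_FAST_LOAD_FAST b,b → push 24,24. Stack: [24, 24]
BINARY_OP & → 24 & 24 = 24. Stack: [24]
STORE_FAST z → z=24. Stack: []
LOAD_FAST a → push 15. Stack: [15]
LOAD_CONST → push 4. Stack: [15, 4]
BINARY_OP // → 15 // 4 = 3. Stack: [3]
STORE_FAST n → n=3. Stack: []
LOAD_CONST → push 0. Stack: [0]
STORE_FAST i → i=0. Stack: []
LOAD_FAST i → push 0. Stack: [0]
LOAD_CONST → push 2. Stack: [0, 2]
COMPARE_OP bool(<) → 0 vs 2 = True. Stack: [True]
POP_JUMP_IF_FALSE → pop True; no jump. Stack: []
LOAD_FAST_LOAD_FAST z,b → push 24,24. Stack: [24, 24]
BINARY_OP * → 24 * 24 = 576. Stack: [576]
STORE_FAST z → z=576. Stack: []
LOAD_FAST b → push 24. Stack: [24]
LOAD_CONST → push 4. Stack: [24, 4]
BINARY_OP << → 24 << 4 = 384. Stack: [384]
STORE_FAST z → z=384. Stack: []
LOAD_FAST i → push 0. Stack: [0]
LOAD_CONST → push 1. Stack: [0, 1]
BINARY_OP + → 0 + 1 = 1. Stack: [1]
STORE_FAST i → i=1. Stack: []
LOAD_FAST i → push 1. Stack: [1]
LOAD_CONST → push 2. Stack: [1, 2]
COMPARE_OP bool(<) → 1 vs 2 = True. Stack: [True]
POP_JUMP_IF_FALSE → pop True; no jump. Stack: []
LOAD_FAST_LOAD_FAST z,b → push 384,24. Stack: [384, 24]
BINARY_OP * → 384 * 24 = 9216. Stack: [9216]
STORE_FAST z → z=9216. Stack: []
LOAD_FAST b → push 24. Stack: [24]
LOAD_CONST → push 4. Stack: [24, 4]
BINARY_OP << → 24 << 4 = 384. Stack: [384]
STORE_FAST z → z=384. Stack: []
LOAD_FAST i → push 1. Stack: [1]
LOAD_CONST → push 1. Stack: [1, 1]
BINARY_OP + → 1 + 1 = 2. Stack: [2]
STORE_FAST i → i=2. Stack: []
LOAD_FAST i → push 2. Stack: [2]
LOAD_CONST → push 2. Stack: [2, 2]
COMPARE_OP bool(<) → 2 vs 2 = False. Stack: [False]
POP_JUMP_IF_FALSE → pop False; jump. Stack: []
LOAD_FAST z → push 384. Stack: [384]
RETURN_VALUE → return 384.

384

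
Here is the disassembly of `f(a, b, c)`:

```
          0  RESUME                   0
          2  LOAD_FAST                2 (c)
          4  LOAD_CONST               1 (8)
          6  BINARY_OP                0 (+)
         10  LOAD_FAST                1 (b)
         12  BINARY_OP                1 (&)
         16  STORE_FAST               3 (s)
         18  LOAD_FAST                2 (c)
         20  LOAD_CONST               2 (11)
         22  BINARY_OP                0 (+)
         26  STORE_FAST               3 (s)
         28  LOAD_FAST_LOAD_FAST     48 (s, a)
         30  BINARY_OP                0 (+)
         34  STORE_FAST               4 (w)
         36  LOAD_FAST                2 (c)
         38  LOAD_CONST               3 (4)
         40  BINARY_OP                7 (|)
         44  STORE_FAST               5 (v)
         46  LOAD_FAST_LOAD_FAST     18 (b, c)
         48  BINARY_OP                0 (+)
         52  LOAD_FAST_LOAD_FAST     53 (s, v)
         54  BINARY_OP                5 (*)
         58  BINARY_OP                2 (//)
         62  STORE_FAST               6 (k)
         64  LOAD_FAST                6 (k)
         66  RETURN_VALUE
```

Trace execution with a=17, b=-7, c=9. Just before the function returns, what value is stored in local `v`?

LOAD_FAST c → push 9. Stack: [9]
LOAD_CONST → push 8. Stack: [9, 8]
BINARY_OP + → 9 + 8 = 17. Stack: [17]
LOAD_FAST b → push -7. Stack: [17, -7]
BINARY_OP & → 17 & -7 = 17. Stack: [17]
STORE_FAST s → s=17. Stack: []
LOAD_FAST c → push 9. Stack: [9]
LOAD_CONST → push 11. Stack: [9, 11]
BINARY_OP + → 9 + 11 = 20. Stack: [20]
STORE_FAST s → s=20. Stack: []
LOAD_FAST_LOAD_FAST s,a → push 20,17. Stack: [20, 17]
BINARY_OP + → 20 + 17 = 37. Stack: [37]
STORE_FAST w → w=37. Stack: []
LOAD_FAST c → push 9. Stack: [9]
LOAD_CONST → push 4. Stack: [9, 4]
BINARY_OP | → 9 | 4 = 13. Stack: [13]
STORE_FAST v → v=13. Stack: []
LOAD_FAST_LOAD_FAST b,c → push -7,9. Stack: [-7, 9]
BINARY_OP + → -7 + 9 = 2. Stack: [2]
LOAD_FAST_LOAD_FAST s,v → push 20,13. Stack: [2, 20, 13]
BINARY_OP * → 20 * 13 = 260. Stack: [2, 260]
BINARY_OP // → 2 // 260 = 0. Stack: [0]
STORE_FAST k → k=0. Stack: []
LOAD_FAST k → push 0. Stack: [0]
RETURN_VALUE → return 0.

13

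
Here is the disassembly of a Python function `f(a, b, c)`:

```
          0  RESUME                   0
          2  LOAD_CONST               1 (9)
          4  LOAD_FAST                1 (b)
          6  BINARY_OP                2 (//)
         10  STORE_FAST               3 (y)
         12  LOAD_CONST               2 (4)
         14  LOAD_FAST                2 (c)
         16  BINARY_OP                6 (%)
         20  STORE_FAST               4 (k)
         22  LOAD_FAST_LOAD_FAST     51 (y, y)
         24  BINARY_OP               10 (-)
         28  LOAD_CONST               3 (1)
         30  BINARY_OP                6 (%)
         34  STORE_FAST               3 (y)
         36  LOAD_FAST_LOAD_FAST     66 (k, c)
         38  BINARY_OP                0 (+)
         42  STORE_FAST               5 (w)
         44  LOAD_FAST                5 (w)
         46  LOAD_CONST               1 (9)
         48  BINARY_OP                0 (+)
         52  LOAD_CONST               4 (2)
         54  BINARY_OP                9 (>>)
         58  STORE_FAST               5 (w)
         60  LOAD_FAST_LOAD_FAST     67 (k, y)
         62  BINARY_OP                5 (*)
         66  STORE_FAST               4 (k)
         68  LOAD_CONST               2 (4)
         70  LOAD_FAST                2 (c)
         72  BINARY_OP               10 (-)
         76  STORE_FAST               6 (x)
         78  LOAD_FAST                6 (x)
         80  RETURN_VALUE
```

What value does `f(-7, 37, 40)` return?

LOAD_CONST → push 9. Stack: [9]
LOAD_FAST b → push 37. Stack: [9, 37]
BINARY_OP // → 9 // 37 = 0. Stack: [0]
STORE_FAST y → y=0. Stack: []
LOAD_CONST → push 4. Stack: [4]
LOAD_FAST c → push 40. Stack: [4, 40]
BINARY_OP % → 4 % 40 = 4. Stack: [4]
STORE_FAST k → k=4. Stack: []
LOAD_FAST_LOAD_FAST y,y → push 0,0. Stack: [0, 0]
BINARY_OP - → 0 - 0 = 0. Stack: [0]
LOAD_CONST → push 1. Stack: [0, 1]
BINARY_OP % → 0 % 1 = 0. Stack: [0]
STORE_FAST y → y=0. Stack: []
LOAD_FAST_LOAD_FAST k,c → push 4,40. Stack: [4, 40]
BINARY_OP + → 4 + 40 = 44. Stack: [44]
STORE_FAST w → w=44. Stack: []
LOAD_FAST w → push 44. Stack: [44]
LOAD_CONST → push 9. Stack: [44, 9]
BINARY_OP + → 44 + 9 = 53. Stack: [53]
LOAD_CONST → push 2. Stack: [53, 2]
BINARY_OP >> → 53 >> 2 = 13. Stack: [13]
STORE_FAST w → w=13. Stack: []
LOAD_FAST_LOAD_FAST k,y → push 4,0. Stack: [4, 0]
BINARY_OP * → 4 * 0 = 0. Stack: [0]
STORE_FAST k → k=0. Stack: []
LOAD_CONST → push 4. Stack: [4]
LOAD_FAST c → push 40. Stack: [4, 40]
BINARY_OP - → 4 - 40 = -36. Stack: [-36]
STORE_FAST x → x=-36. Stack: []
LOAD_FAST x → push -36. Stack: [-36]
RETURN_VALUE → return -36.

-36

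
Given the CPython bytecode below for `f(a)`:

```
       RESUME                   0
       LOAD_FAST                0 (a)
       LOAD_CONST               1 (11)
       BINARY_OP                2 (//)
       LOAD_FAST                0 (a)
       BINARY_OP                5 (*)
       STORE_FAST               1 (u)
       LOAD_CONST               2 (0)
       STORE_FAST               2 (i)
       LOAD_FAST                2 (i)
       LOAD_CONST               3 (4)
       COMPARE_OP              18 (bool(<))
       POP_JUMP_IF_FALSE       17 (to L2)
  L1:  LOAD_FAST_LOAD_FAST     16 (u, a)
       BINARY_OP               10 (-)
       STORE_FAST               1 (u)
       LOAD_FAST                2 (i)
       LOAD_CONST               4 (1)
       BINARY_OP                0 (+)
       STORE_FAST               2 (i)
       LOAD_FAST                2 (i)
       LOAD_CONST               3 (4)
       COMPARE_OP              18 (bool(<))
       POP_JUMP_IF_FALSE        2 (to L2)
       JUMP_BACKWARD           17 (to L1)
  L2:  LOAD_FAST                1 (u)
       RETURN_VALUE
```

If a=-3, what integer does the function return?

15

LOAD_FAST a → push -3. Stack: [-3]
LOAD_CONST → push 11. Stack: [-3, 11]
BINARY_OP // → -3 // 11 = -1. Stack: [-1]
LOAD_FAST a → push -3. Stack: [-1, -3]
BINARY_OP * → -1 * -3 = 3. Stack: [3]
STORE_FAST u → u=3. Stack: []
LOAD_CONST → push 0. Stack: [0]
STORE_FAST i → i=0. Stack: []
LOAD_FAST i → push 0. Stack: [0]
LOAD_CONST → push 4. Stack: [0, 4]
COMPARE_OP bool(<) → 0 vs 4 = True. Stack: [True]
POP_JUMP_IF_FALSE → pop True; no jump. Stack: []
LOAD_FAST_LOAD_FAST u,a → push 3,-3. Stack: [3, -3]
BINARY_OP - → 3 - -3 = 6. Stack: [6]
STORE_FAST u → u=6. Stack: []
LOAD_FAST i → push 0. Stack: [0]
LOAD_CONST → push 1. Stack: [0, 1]
BINARY_OP + → 0 + 1 = 1. Stack: [1]
STORE_FAST i → i=1. Stack: []
LOAD_FAST i → push 1. Stack: [1]
LOAD_CONST → push 4. Stack: [1, 4]
COMPARE_OP bool(<) → 1 vs 4 = True. Stack: [True]
POP_JUMP_IF_FALSE → pop True; no jump. Stack: []
LOAD_FAST_LOAD_FAST u,a → push 6,-3. Stack: [6, -3]
BINARY_OP - → 6 - -3 = 9. Stack: [9]
STORE_FAST u → u=9. Stack: []
LOAD_FAST i → push 1. Stack: [1]
LOAD_CONST → push 1. Stack: [1, 1]
BINARY_OP + → 1 + 1 = 2. Stack: [2]
STORE_FAST i → i=2. Stack: []
LOAD_FAST i → push 2. Stack: [2]
LOAD_CONST → push 4. Stack: [2, 4]
COMPARE_OP bool(<) → 2 vs 4 = True. Stack: [True]
POP_JUMP_IF_FALSE → pop True; no jump. Stack: []
LOAD_FAST_LOAD_FAST u,a → push 9,-3. Stack: [9, -3]
BINARY_OP - → 9 - -3 = 12. Stack: [12]
STORE_FAST u → u=12. Stack: []
LOAD_FAST i → push 2. Stack: [2]
LOAD_CONST → push 1. Stack: [2, 1]
BINARY_OP + → 2 + 1 = 3. Stack: [3]
STORE_FAST i → i=3. Stack: []
LOAD_FAST i → push 3. Stack: [3]
LOAD_CONST → push 4. Stack: [3, 4]
COMPARE_OP bool(<) → 3 vs 4 = True. Stack: [True]
POP_JUMP_IF_FALSE → pop True; no jump. Stack: []
LOAD_FAST_LOAD_FAST u,a → push 12,-3. Stack: [12, -3]
BINARY_OP - → 12 - -3 = 15. Stack: [15]
STORE_FAST u → u=15. Stack: []
LOAD_FAST i → push 3. Stack: [3]
LOAD_CONST → push 1. Stack: [3, 1]
BINARY_OP + → 3 + 1 = 4. Stack: [4]
STORE_FAST i → i=4. Stack: []
LOAD_FAST i → push 4. Stack: [4]
LOAD_CONST → push 4. Stack: [4, 4]
COMPARE_OP bool(<) → 4 vs 4 = False. Stack: [False]
POP_JUMP_IF_FALSE → pop False; jump. Stack: []
LOAD_FAST u → push 15. Stack: [15]
RETURN_VALUE → return 15.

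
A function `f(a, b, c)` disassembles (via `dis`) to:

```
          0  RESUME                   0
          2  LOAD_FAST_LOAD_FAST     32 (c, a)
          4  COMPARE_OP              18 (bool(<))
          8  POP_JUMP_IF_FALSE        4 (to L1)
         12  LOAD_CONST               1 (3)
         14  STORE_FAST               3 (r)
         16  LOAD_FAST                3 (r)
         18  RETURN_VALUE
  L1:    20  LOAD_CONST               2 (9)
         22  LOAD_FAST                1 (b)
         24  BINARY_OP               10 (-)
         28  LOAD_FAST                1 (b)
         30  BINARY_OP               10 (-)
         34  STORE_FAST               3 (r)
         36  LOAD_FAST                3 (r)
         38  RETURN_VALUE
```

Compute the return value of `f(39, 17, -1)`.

3

LOAD_FAST_LOAD_FAST c,a → push -1,39. Stack: [-1, 39]
COMPARE_OP bool(<) → -1 vs 39 = True. Stack: [True]
POP_JUMP_IF_FALSE → pop True; no jump. Stack: []
LOAD_CONST → push 3. Stack: [3]
STORE_FAST r → r=3. Stack: []
LOAD_FAST r → push 3. Stack: [3]
RETURN_VALUE → return 3.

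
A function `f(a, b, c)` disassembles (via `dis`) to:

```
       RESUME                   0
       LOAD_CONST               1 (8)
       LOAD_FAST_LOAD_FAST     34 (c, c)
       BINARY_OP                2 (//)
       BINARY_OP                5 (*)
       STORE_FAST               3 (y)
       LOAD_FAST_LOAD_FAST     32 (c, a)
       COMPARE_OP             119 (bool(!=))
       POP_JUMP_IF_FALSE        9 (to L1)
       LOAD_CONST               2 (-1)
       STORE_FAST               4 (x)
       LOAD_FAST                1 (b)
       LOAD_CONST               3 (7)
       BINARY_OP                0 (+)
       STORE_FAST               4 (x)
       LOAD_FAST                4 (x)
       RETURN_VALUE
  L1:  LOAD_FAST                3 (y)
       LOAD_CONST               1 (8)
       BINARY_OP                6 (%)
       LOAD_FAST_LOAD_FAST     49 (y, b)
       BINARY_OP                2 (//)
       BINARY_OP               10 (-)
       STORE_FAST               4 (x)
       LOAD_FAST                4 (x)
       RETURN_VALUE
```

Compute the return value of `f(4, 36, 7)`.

43

LOAD_CONST → push 8. Stack: [8]
LOAD_FAST_LOAD_FAST c,c → push 7,7. Stack: [8, 7, 7]
BINARY_OP // → 7 // 7 = 1. Stack: [8, 1]
BINARY_OP * → 8 * 1 = 8. Stack: [8]
STORE_FAST y → y=8. Stack: []
LOAD_FAST_LOAD_FAST c,a → push 7,4. Stack: [7, 4]
COMPARE_OP bool(!=) → 7 vs 4 = True. Stack: [True]
POP_JUMP_IF_FALSE → pop True; no jump. Stack: []
LOAD_CONST → push -1. Stack: [-1]
STORE_FAST x → x=-1. Stack: []
LOAD_FAST b → push 36. Stack: [36]
LOAD_CONST → push 7. Stack: [36, 7]
BINARY_OP + → 36 + 7 = 43. Stack: [43]
STORE_FAST x → x=43. Stack: []
LOAD_FAST x → push 43. Stack: [43]
RETURN_VALUE → return 43.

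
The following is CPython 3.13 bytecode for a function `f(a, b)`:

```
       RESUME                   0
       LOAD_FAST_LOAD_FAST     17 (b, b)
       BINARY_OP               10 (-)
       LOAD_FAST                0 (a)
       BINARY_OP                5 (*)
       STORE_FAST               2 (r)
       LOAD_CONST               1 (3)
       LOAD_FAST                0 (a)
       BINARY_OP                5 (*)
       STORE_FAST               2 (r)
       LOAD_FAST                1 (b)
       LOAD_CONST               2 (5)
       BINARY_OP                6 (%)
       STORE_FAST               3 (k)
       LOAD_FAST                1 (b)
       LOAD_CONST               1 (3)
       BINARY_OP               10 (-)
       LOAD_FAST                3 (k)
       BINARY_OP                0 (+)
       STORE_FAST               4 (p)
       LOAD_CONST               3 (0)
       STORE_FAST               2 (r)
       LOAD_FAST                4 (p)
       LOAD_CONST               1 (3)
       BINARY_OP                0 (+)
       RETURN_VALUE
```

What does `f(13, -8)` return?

-6

LOAD_FAST_LOAD_FAST b,b → push -8,-8. Stack: [-8, -8]
BINARY_OP - → -8 - -8 = 0. Stack: [0]
LOAD_FAST a → push 13. Stack: [0, 13]
BINARY_OP * → 0 * 13 = 0. Stack: [0]
STORE_FAST r → r=0. Stack: []
LOAD_CONST → push 3. Stack: [3]
LOAD_FAST a → push 13. Stack: [3, 13]
BINARY_OP * → 3 * 13 = 39. Stack: [39]
STORE_FAST r → r=39. Stack: []
LOAD_FAST b → push -8. Stack: [-8]
LOAD_CONST → push 5. Stack: [-8, 5]
BINARY_OP % → -8 % 5 = 2. Stack: [2]
STORE_FAST k → k=2. Stack: []
LOAD_FAST b → push -8. Stack: [-8]
LOAD_CONST → push 3. Stack: [-8, 3]
BINARY_OP - → -8 - 3 = -11. Stack: [-11]
LOAD_FAST k → push 2. Stack: [-11, 2]
BINARY_OP + → -11 + 2 = -9. Stack: [-9]
STORE_FAST p → p=-9. Stack: []
LOAD_CONST → push 0. Stack: [0]
STORE_FAST r → r=0. Stack: []
LOAD_FAST p → push -9. Stack: [-9]
LOAD_CONST → push 3. Stack: [-9, 3]
BINARY_OP + → -9 + 3 = -6. Stack: [-6]
RETURN_VALUE → return -6.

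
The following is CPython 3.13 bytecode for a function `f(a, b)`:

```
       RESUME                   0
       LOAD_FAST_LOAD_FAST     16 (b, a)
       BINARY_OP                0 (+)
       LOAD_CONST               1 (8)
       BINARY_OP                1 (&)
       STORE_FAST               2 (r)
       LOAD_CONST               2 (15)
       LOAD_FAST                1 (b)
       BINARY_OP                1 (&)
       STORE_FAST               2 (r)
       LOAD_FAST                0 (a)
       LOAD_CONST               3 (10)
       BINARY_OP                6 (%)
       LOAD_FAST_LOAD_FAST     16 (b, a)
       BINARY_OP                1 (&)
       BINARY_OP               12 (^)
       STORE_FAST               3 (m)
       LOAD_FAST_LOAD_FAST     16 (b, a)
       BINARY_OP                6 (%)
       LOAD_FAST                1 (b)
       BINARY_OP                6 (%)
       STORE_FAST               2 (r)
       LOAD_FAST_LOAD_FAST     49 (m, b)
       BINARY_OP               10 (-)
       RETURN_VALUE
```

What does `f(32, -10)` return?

LOAD_FAST_LOAD_FAST b,a → push -10,32. Stack: [-10, 32]
BINARY_OP + → -10 + 32 = 22. Stack: [22]
LOAD_CONST → push 8. Stack: [22, 8]
BINARY_OP & → 22 & 8 = 0. Stack: [0]
STORE_FAST r → r=0. Stack: []
LOAD_CONST → push 15. Stack: [15]
LOAD_FAST b → push -10. Stack: [15, -10]
BINARY_OP & → 15 & -10 = 6. Stack: [6]
STORE_FAST r → r=6. Stack: []
LOAD_FAST a → push 32. Stack: [32]
LOAD_CONST → push 10. Stack: [32, 10]
BINARY_OP % → 32 % 10 = 2. Stack: [2]
LOAD_FAST_LOAD_FAST b,a → push -10,32. Stack: [2, -10, 32]
BINARY_OP & → -10 & 32 = 32. Stack: [2, 32]
BINARY_OP ^ → 2 ^ 32 = 34. Stack: [34]
STORE_FAST m → m=34. Stack: []
LOAD_FAST_LOAD_FAST b,a → push -10,32. Stack: [-10, 32]
BINARY_OP % → -10 % 32 = 22. Stack: [22]
LOAD_FAST b → push -10. Stack: [22, -10]
BINARY_OP % → 22 % -10 = -8. Stack: [-8]
STORE_FAST r → r=-8. Stack: []
LOAD_FAST_LOAD_FAST m,b → push 34,-10. Stack: [34, -10]
BINARY_OP - → 34 - -10 = 44. Stack: [44]
RETURN_VALUE → return 44.

44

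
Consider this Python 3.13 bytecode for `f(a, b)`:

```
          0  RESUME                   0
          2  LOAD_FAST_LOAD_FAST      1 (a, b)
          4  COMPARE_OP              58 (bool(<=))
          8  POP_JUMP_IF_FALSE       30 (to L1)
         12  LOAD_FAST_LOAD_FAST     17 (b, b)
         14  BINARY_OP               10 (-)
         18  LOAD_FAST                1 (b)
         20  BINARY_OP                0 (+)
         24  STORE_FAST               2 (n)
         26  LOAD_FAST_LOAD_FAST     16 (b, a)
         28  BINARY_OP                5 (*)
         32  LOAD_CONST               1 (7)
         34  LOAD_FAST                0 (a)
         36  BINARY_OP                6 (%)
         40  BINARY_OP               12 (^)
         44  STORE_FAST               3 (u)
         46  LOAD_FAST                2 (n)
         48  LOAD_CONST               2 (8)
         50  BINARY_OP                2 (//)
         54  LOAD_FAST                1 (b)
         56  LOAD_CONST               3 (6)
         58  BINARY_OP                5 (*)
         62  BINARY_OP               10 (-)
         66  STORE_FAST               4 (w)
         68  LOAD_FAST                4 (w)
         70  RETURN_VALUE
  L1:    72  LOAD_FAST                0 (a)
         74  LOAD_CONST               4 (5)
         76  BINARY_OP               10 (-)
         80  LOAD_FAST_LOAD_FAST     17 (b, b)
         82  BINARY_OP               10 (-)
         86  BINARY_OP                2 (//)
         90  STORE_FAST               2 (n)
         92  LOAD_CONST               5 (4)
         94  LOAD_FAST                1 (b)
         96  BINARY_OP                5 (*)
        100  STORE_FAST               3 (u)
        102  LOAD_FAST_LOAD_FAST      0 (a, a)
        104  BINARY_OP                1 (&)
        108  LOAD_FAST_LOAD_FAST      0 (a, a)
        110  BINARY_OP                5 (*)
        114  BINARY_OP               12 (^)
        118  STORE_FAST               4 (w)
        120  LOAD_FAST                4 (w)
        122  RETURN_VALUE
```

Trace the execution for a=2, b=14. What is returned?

LOAD_FAST_LOAD_FAST a,b → push 2,14. Stack: [2, 14]
COMPARE_OP bool(<=) → 2 vs 14 = True. Stack: [True]
POP_JUMP_IF_FALSE → pop True; no jump. Stack: []
LOAD_FAST_LOAD_FAST b,b → push 14,14. Stack: [14, 14]
BINARY_OP - → 14 - 14 = 0. Stack: [0]
LOAD_FAST b → push 14. Stack: [0, 14]
BINARY_OP + → 0 + 14 = 14. Stack: [14]
STORE_FAST n → n=14. Stack: []
LOAD_FAST_LOAD_FAST b,a → push 14,2. Stack: [14, 2]
BINARY_OP * → 14 * 2 = 28. Stack: [28]
LOAD_CONST → push 7. Stack: [28, 7]
LOAD_FAST a → push 2. Stack: [28, 7, 2]
BINARY_OP % → 7 % 2 = 1. Stack: [28, 1]
BINARY_OP ^ → 28 ^ 1 = 29. Stack: [29]
STORE_FAST u → u=29. Stack: []
LOAD_FAST n → push 14. Stack: [14]
LOAD_CONST → push 8. Stack: [14, 8]
BINARY_OP // → 14 // 8 = 1. Stack: [1]
LOAD_FAST b → push 14. Stack: [1, 14]
LOAD_CONST → push 6. Stack: [1, 14, 6]
BINARY_OP * → 14 * 6 = 84. Stack: [1, 84]
BINARY_OP - → 1 - 84 = -83. Stack: [-83]
STORE_FAST w → w=-83. Stack: []
LOAD_FAST w → push -83. Stack: [-83]
RETURN_VALUE → return -83.

-83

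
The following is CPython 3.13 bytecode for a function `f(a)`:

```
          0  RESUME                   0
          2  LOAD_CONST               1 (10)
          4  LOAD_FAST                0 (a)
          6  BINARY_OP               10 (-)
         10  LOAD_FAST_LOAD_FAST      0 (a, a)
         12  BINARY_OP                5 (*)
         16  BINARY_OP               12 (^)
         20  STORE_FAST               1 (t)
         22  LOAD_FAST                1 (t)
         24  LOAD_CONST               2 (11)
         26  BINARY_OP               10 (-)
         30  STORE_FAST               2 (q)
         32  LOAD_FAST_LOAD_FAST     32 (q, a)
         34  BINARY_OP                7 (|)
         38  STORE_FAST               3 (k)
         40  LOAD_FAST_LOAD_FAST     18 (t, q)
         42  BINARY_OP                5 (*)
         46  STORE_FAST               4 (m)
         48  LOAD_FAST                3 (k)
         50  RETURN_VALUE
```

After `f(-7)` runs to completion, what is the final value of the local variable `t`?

LOAD_CONST → push 10. Stack: [10]
LOAD_FAST a → push -7. Stack: [10, -7]
BINARY_OP - → 10 - -7 = 17. Stack: [17]
LOAD_FAST_LOAD_FAST a,a → push -7,-7. Stack: [17, -7, -7]
BINARY_OP * → -7 * -7 = 49. Stack: [17, 49]
BINARY_OP ^ → 17 ^ 49 = 32. Stack: [32]
STORE_FAST t → t=32. Stack: []
LOAD_FAST t → push 32. Stack: [32]
LOAD_CONST → push 11. Stack: [32, 11]
BINARY_OP - → 32 - 11 = 21. Stack: [21]
STORE_FAST q → q=21. Stack: []
LOAD_FAST_LOAD_FAST q,a → push 21,-7. Stack: [21, -7]
BINARY_OP | → 21 | -7 = -3. Stack: [-3]
STORE_FAST k → k=-3. Stack: []
LOAD_FAST_LOAD_FAST t,q → push 32,21. Stack: [32, 21]
BINARY_OP * → 32 * 21 = 672. Stack: [672]
STORE_FAST m → m=672. Stack: []
LOAD_FAST k → push -3. Stack: [-3]
RETURN_VALUE → return -3.

32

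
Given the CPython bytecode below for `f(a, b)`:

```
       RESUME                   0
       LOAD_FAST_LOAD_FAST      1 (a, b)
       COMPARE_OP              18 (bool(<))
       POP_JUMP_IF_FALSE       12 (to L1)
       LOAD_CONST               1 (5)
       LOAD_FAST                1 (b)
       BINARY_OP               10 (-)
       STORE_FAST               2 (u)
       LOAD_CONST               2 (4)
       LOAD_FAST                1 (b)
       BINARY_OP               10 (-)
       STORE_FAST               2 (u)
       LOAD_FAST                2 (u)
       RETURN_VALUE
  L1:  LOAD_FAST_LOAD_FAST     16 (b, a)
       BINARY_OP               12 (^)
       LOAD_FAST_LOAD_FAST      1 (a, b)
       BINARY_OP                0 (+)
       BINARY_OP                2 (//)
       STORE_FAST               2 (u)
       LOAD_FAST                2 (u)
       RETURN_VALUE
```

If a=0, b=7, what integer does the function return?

LOAD_FAST_LOAD_FAST a,b → push 0,7. Stack: [0, 7]
COMPARE_OP bool(<) → 0 vs 7 = True. Stack: [True]
POP_JUMP_IF_FALSE → pop True; no jump. Stack: []
LOAD_CONST → push 5. Stack: [5]
LOAD_FAST b → push 7. Stack: [5, 7]
BINARY_OP - → 5 - 7 = -2. Stack: [-2]
STORE_FAST u → u=-2. Stack: []
LOAD_CONST → push 4. Stack: [4]
LOAD_FAST b → push 7. Stack: [4, 7]
BINARY_OP - → 4 - 7 = -3. Stack: [-3]
STORE_FAST u → u=-3. Stack: []
LOAD_FAST u → push -3. Stack: [-3]
RETURN_VALUE → return -3.

-3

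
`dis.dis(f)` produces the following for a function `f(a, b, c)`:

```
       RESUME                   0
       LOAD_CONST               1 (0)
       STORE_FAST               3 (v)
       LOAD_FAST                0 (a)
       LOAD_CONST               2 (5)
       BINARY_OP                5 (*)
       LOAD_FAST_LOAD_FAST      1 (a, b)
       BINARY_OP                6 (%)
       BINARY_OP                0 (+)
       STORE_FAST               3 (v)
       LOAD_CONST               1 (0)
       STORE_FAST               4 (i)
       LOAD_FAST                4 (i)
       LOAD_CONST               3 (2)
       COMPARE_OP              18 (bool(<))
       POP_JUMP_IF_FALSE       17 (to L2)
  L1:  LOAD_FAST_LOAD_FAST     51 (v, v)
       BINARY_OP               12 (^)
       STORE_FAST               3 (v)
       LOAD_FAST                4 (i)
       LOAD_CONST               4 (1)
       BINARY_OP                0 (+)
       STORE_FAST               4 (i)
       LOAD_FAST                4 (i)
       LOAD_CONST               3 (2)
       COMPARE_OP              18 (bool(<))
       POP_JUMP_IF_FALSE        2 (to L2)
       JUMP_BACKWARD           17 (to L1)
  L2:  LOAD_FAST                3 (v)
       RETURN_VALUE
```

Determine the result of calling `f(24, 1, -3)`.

LOAD_CONST → push 0. Stack: [0]
STORE_FAST v → v=0. Stack: []
LOAD_FAST a → push 24. Stack: [24]
LOAD_CONST → push 5. Stack: [24, 5]
BINARY_OP * → 24 * 5 = 120. Stack: [120]
LOAD_FAST_LOAD_FAST a,b → push 24,1. Stack: [120, 24, 1]
BINARY_OP % → 24 % 1 = 0. Stack: [120, 0]
BINARY_OP + → 120 + 0 = 120. Stack: [120]
STORE_FAST v → v=120. Stack: []
LOAD_CONST → push 0. Stack: [0]
STORE_FAST i → i=0. Stack: []
LOAD_FAST i → push 0. Stack: [0]
LOAD_CONST → push 2. Stack: [0, 2]
COMPARE_OP bool(<) → 0 vs 2 = True. Stack: [True]
POP_JUMP_IF_FALSE → pop True; no jump. Stack: []
LOAD_FAST_LOAD_FAST v,v → push 120,120. Stack: [120, 120]
BINARY_OP ^ → 120 ^ 120 = 0. Stack: [0]
STORE_FAST v → v=0. Stack: []
LOAD_FAST i → push 0. Stack: [0]
LOAD_CONST → push 1. Stack: [0, 1]
BINARY_OP + → 0 + 1 = 1. Stack: [1]
STORE_FAST i → i=1. Stack: []
LOAD_FAST i → push 1. Stack: [1]
LOAD_CONST → push 2. Stack: [1, 2]
COMPARE_OP bool(<) → 1 vs 2 = True. Stack: [True]
POP_JUMP_IF_FALSE → pop True; no jump. Stack: []
LOAD_FAST_LOAD_FAST v,v → push 0,0. Stack: [0, 0]
BINARY_OP ^ → 0 ^ 0 = 0. Stack: [0]
STORE_FAST v → v=0. Stack: []
LOAD_FAST i → push 1. Stack: [1]
LOAD_CONST → push 1. Stack: [1, 1]
BINARY_OP + → 1 + 1 = 2. Stack: [2]
STORE_FAST i → i=2. Stack: []
LOAD_FAST i → push 2. Stack: [2]
LOAD_CONST → push 2. Stack: [2, 2]
COMPARE_OP bool(<) → 2 vs 2 = False. Stack: [False]
POP_JUMP_IF_FALSE → pop False; jump. Stack: []
LOAD_FAST v → push 0. Stack: [0]
RETURN_VALUE → return 0.

0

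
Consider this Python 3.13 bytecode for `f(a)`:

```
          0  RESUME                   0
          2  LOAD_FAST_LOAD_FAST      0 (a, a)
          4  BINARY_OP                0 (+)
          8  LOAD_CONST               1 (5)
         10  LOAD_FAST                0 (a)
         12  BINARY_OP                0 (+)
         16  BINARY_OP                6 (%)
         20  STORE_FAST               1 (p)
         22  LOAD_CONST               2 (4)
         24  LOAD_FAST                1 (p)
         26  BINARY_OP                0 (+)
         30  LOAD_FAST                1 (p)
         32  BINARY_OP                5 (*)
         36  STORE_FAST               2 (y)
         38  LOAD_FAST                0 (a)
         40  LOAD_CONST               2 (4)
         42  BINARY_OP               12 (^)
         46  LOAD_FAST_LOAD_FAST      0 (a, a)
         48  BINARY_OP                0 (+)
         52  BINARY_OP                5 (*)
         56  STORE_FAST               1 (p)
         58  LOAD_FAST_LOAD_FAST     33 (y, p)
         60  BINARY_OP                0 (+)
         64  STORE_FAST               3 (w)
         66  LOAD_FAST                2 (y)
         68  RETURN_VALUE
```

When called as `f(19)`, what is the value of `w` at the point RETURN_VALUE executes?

1126

LOAD_FAST_LOAD_FAST a,a → push 19,19. Stack: [19, 19]
BINARY_OP + → 19 + 19 = 38. Stack: [38]
LOAD_CONST → push 5. Stack: [38, 5]
LOAD_FAST a → push 19. Stack: [38, 5, 19]
BINARY_OP + → 5 + 19 = 24. Stack: [38, 24]
BINARY_OP % → 38 % 24 = 14. Stack: [14]
STORE_FAST p → p=14. Stack: []
LOAD_CONST → push 4. Stack: [4]
LOAD_FAST p → push 14. Stack: [4, 14]
BINARY_OP + → 4 + 14 = 18. Stack: [18]
LOAD_FAST p → push 14. Stack: [18, 14]
BINARY_OP * → 18 * 14 = 252. Stack: [252]
STORE_FAST y → y=252. Stack: []
LOAD_FAST a → push 19. Stack: [19]
LOAD_CONST → push 4. Stack: [19, 4]
BINARY_OP ^ → 19 ^ 4 = 23. Stack: [23]
LOAD_FAST_LOAD_FAST a,a → push 19,19. Stack: [23, 19, 19]
BINARY_OP + → 19 + 19 = 38. Stack: [23, 38]
BINARY_OP * → 23 * 38 = 874. Stack: [874]
STORE_FAST p → p=874. Stack: []
LOAD_FAST_LOAD_FAST y,p → push 252,874. Stack: [252, 874]
BINARY_OP + → 252 + 874 = 1126. Stack: [1126]
STORE_FAST w → w=1126. Stack: []
LOAD_FAST y → push 252. Stack: [252]
RETURN_VALUE → return 252.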